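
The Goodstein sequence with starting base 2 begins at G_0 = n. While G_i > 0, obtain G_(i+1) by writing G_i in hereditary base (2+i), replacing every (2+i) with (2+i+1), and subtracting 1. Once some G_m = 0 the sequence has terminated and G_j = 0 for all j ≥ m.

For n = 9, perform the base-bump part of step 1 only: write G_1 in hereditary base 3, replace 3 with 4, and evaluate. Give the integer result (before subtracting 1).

[0] 9 ≡ 2^(2 + 1) + 1 (base 2). Lift 3: 82. −1: 81.
[1] 81 ≡ 3^(3 + 1) (base 3). Lift 4: 1024. −1: 1023.

1024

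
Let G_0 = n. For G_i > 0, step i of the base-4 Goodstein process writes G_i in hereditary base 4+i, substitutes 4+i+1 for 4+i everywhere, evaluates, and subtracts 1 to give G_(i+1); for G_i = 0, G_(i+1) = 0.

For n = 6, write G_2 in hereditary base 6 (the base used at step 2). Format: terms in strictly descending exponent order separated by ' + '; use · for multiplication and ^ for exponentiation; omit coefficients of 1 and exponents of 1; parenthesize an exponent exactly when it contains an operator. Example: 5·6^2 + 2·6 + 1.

6

6 —HB4→ 4 + 2 —bump→ 5 + 2 = 7 —(−1)→ 6
6 —HB5→ 5 + 1 —bump→ 6 + 1 = 7 —(−1)→ 6
6 —HB6→ 6 —bump→ 7 = 7 —(−1)→ 6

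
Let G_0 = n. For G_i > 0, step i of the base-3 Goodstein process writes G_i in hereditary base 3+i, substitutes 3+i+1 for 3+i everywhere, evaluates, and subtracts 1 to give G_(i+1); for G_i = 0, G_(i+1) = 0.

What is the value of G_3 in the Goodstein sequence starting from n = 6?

7

(0) 6|_3 = 2·3 ↦ 2·4|_4 = 8 ⇒ 7
(1) 7|_4 = 4 + 3 ↦ 5 + 3|_5 = 8 ⇒ 7
(2) 7|_5 = 5 + 2 ↦ 6 + 2|_6 = 8 ⇒ 7
(3) 7|_6 = 6 + 1 ↦ 7 + 1|_7 = 8 ⇒ 7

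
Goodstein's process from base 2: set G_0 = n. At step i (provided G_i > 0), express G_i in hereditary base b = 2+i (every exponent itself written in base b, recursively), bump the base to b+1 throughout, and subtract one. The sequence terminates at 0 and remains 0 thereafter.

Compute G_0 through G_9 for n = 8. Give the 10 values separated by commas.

8, 80, 553, 6310, 93395, 1647195, 33554571, 774841151, 20000000211, 570623341475

i=0: 8 = 2^(2 + 1) (b=2); 2→3: 3^(3 + 1) = 81; 81−1 = 80
i=1: 80 = 2·3^3 + 2·3^2 + 2·3 + 2 (b=3); 3→4: 2·4^4 + 2·4^2 + 2·4 + 2 = 554; 554−1 = 553
i=2: 553 = 2·4^4 + 2·4^2 + 2·4 + 1 (b=4); 4→5: 2·5^5 + 2·5^2 + 2·5 + 1 = 6311; 6311−1 = 6310
i=3: 6310 = 2·5^5 + 2·5^2 + 2·5 (b=5); 5→6: 2·6^6 + 2·6^2 + 2·6 = 93396; 93396−1 = 93395
i=4: 93395 = 2·6^6 + 2·6^2 + 6 + 5 (b=6); 6→7: 2·7^7 + 2·7^2 + 7 + 5 = 1647196; 1647196−1 = 1647195
i=5: 1647195 = 2·7^7 + 2·7^2 + 7 + 4 (b=7); 7→8: 2·8^8 + 2·8^2 + 8 + 4 = 33554572; 33554572−1 = 33554571
i=6: 33554571 = 2·8^8 + 2·8^2 + 8 + 3 (b=8); 8→9: 2·9^9 + 2·9^2 + 9 + 3 = 774841152; 774841152−1 = 774841151
i=7: 774841151 = 2·9^9 + 2·9^2 + 9 + 2 (b=9); 9→10: 2·10^10 + 2·10^2 + 10 + 2 = 20000000212; 20000000212−1 = 20000000211
i=8: 20000000211 = 2·10^10 + 2·10^2 + 10 + 1 (b=10); 10→11: 2·11^11 + 2·11^2 + 11 + 1 = 570623341476; 570623341476−1 = 570623341475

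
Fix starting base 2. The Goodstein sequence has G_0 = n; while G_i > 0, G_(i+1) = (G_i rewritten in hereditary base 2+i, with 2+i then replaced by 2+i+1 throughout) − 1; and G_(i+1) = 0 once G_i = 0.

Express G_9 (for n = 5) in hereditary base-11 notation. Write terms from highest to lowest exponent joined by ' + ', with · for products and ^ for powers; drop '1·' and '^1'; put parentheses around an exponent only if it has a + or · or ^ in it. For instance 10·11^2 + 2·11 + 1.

3·11^3 + 3·11^2 + 2·11 + 4

G_0=5  [base 2] 2^2 + 1  →[2↦3]→  3^3 + 1 = 28  −1 ⇒ G_1=27
G_1=27  [base 3] 3^3  →[3↦4]→  4^4 = 256  −1 ⇒ G_2=255
G_2=255  [base 4] 3·4^3 + 3·4^2 + 3·4 + 3  →[4↦5]→  3·5^3 + 3·5^2 + 3·5 + 3 = 468  −1 ⇒ G_3=467
G_3=467  [base 5] 3·5^3 + 3·5^2 + 3·5 + 2  →[5↦6]→  3·6^3 + 3·6^2 + 3·6 + 2 = 776  −1 ⇒ G_4=775
G_4=775  [base 6] 3·6^3 + 3·6^2 + 3·6 + 1  →[6↦7]→  3·7^3 + 3·7^2 + 3·7 + 1 = 1198  −1 ⇒ G_5=1197
G_5=1197  [base 7] 3·7^3 + 3·7^2 + 3·7  →[7↦8]→  3·8^3 + 3·8^2 + 3·8 = 1752  −1 ⇒ G_6=1751
G_6=1751  [base 8] 3·8^3 + 3·8^2 + 2·8 + 7  →[8↦9]→  3·9^3 + 3·9^2 + 2·9 + 7 = 2455  −1 ⇒ G_7=2454
G_7=2454  [base 9] 3·9^3 + 3·9^2 + 2·9 + 6  →[9↦10]→  3·10^3 + 3·10^2 + 2·10 + 6 = 3326  −1 ⇒ G_8=3325
G_8=3325  [base 10] 3·10^3 + 3·10^2 + 2·10 + 5  →[10↦11]→  3·11^3 + 3·11^2 + 2·11 + 5 = 4383  −1 ⇒ G_9=4382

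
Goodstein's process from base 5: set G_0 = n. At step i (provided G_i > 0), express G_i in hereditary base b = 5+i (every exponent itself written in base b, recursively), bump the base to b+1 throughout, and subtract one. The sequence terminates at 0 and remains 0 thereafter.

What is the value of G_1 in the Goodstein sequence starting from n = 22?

25

i=0: 22 = 4·5 + 2 (b=5); 5→6: 4·6 + 2 = 26; 26−1 = 25
i=1: 25 = 4·6 + 1 (b=6); 6→7: 4·7 + 1 = 29; 29−1 = 28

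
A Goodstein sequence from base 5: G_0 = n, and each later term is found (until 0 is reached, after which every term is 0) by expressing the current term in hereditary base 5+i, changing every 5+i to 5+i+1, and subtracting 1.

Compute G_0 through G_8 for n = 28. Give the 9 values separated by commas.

28, 38, 50, 64, 80, 87, 94, 101, 108

[0] 28 ≡ 5^2 + 3 (base 5). Lift 6: 39. −1: 38.
[1] 38 ≡ 6^2 + 2 (base 6). Lift 7: 51. −1: 50.
[2] 50 ≡ 7^2 + 1 (base 7). Lift 8: 65. −1: 64.
[3] 64 ≡ 8^2 (base 8). Lift 9: 81. −1: 80.
[4] 80 ≡ 8·9 + 8 (base 9). Lift 10: 88. −1: 87.
[5] 87 ≡ 8·10 + 7 (base 10). Lift 11: 95. −1: 94.
[6] 94 ≡ 8·11 + 6 (base 11). Lift 12: 102. −1: 101.
[7] 101 ≡ 8·12 + 5 (base 12). Lift 13: 109. −1: 108.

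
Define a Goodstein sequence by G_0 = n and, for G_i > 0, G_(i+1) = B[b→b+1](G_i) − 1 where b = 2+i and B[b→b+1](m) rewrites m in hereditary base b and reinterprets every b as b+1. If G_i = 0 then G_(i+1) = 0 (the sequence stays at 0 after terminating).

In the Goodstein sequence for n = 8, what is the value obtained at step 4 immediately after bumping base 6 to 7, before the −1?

i=0: 8 = 2^(2 + 1) (b=2); 2→3: 3^(3 + 1) = 81; 81−1 = 80
i=1: 80 = 2·3^3 + 2·3^2 + 2·3 + 2 (b=3); 3→4: 2·4^4 + 2·4^2 + 2·4 + 2 = 554; 554−1 = 553
i=2: 553 = 2·4^4 + 2·4^2 + 2·4 + 1 (b=4); 4→5: 2·5^5 + 2·5^2 + 2·5 + 1 = 6311; 6311−1 = 6310
i=3: 6310 = 2·5^5 + 2·5^2 + 2·5 (b=5); 5→6: 2·6^6 + 2·6^2 + 2·6 = 93396; 93396−1 = 93395
i=4: 93395 = 2·6^6 + 2·6^2 + 6 + 5 (b=6); 6→7: 2·7^7 + 2·7^2 + 7 + 5 = 1647196; 1647196−1 = 1647195

1647196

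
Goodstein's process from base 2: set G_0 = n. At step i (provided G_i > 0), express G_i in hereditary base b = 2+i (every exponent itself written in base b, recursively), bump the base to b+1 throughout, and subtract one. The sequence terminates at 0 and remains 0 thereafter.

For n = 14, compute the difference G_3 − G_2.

17469

(0) 14|_2 = 2^(2 + 1) + 2^2 + 2 ↦ 3^(3 + 1) + 3^3 + 3|_3 = 111 ⇒ 110
(1) 110|_3 = 3^(3 + 1) + 3^3 + 2 ↦ 4^(4 + 1) + 4^4 + 2|_4 = 1282 ⇒ 1281
(2) 1281|_4 = 4^(4 + 1) + 4^4 + 1 ↦ 5^(5 + 1) + 5^5 + 1|_5 = 18751 ⇒ 18750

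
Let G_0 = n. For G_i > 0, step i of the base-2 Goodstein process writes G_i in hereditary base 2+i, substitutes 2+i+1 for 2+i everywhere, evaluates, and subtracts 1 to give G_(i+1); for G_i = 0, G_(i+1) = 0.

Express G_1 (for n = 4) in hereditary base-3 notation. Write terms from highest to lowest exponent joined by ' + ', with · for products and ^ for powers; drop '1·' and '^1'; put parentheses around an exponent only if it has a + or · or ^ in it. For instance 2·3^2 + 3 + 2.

2·3^2 + 2·3 + 2

G_0 = 4. HB_2(4) = 2^2. Bump = 27. G_1 = 26.
G_1 = 26. HB_3(26) = 2·3^2 + 2·3 + 2. Bump = 42. G_2 = 41.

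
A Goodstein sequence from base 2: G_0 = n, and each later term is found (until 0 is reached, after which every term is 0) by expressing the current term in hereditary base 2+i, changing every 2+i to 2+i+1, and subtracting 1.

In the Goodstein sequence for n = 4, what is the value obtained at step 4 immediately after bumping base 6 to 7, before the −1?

110

G_0=4  [base 2] 2^2  →[2↦3]→  3^3 = 27  −1 ⇒ G_1=26
G_1=26  [base 3] 2·3^2 + 2·3 + 2  →[3↦4]→  2·4^2 + 2·4 + 2 = 42  −1 ⇒ G_2=41
G_2=41  [base 4] 2·4^2 + 2·4 + 1  →[4↦5]→  2·5^2 + 2·5 + 1 = 61  −1 ⇒ G_3=60
G_3=60  [base 5] 2·5^2 + 2·5  →[5↦6]→  2·6^2 + 2·6 = 84  −1 ⇒ G_4=83
G_4=83  [base 6] 2·6^2 + 6 + 5  →[6↦7]→  2·7^2 + 7 + 5 = 110  −1 ⇒ G_5=109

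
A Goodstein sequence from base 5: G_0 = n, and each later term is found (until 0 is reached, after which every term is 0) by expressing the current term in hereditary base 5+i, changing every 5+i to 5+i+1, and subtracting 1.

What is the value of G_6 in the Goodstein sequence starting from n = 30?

G_0 = 30. HB_5(30) = 5^2 + 5. Bump = 42. G_1 = 41.
G_1 = 41. HB_6(41) = 6^2 + 5. Bump = 54. G_2 = 53.
G_2 = 53. HB_7(53) = 7^2 + 4. Bump = 68. G_3 = 67.
G_3 = 67. HB_8(67) = 8^2 + 3. Bump = 84. G_4 = 83.
G_4 = 83. HB_9(83) = 9^2 + 2. Bump = 102. G_5 = 101.
G_5 = 101. HB_10(101) = 10^2 + 1. Bump = 122. G_6 = 121.
G_6 = 121. HB_11(121) = 11^2. Bump = 144. G_7 = 143.

121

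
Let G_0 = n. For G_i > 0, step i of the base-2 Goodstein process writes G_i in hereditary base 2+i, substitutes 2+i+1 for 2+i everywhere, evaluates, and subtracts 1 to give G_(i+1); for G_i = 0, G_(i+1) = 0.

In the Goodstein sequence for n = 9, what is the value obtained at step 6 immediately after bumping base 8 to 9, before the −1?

1162263922

(0) 9|_2 = 2^(2 + 1) + 1 ↦ 3^(3 + 1) + 1|_3 = 82 ⇒ 81
(1) 81|_3 = 3^(3 + 1) ↦ 4^(4 + 1)|_4 = 1024 ⇒ 1023
(2) 1023|_4 = 3·4^4 + 3·4^3 + 3·4^2 + 3·4 + 3 ↦ 3·5^5 + 3·5^3 + 3·5^2 + 3·5 + 3|_5 = 9843 ⇒ 9842
(3) 9842|_5 = 3·5^5 + 3·5^3 + 3·5^2 + 3·5 + 2 ↦ 3·6^6 + 3·6^3 + 3·6^2 + 3·6 + 2|_6 = 140744 ⇒ 140743
(4) 140743|_6 = 3·6^6 + 3·6^3 + 3·6^2 + 3·6 + 1 ↦ 3·7^7 + 3·7^3 + 3·7^2 + 3·7 + 1|_7 = 2471827 ⇒ 2471826
(5) 2471826|_7 = 3·7^7 + 3·7^3 + 3·7^2 + 3·7 ↦ 3·8^8 + 3·8^3 + 3·8^2 + 3·8|_8 = 50333400 ⇒ 50333399
(6) 50333399|_8 = 3·8^8 + 3·8^3 + 3·8^2 + 2·8 + 7 ↦ 3·9^9 + 3·9^3 + 3·9^2 + 2·9 + 7|_9 = 1162263922 ⇒ 1162263921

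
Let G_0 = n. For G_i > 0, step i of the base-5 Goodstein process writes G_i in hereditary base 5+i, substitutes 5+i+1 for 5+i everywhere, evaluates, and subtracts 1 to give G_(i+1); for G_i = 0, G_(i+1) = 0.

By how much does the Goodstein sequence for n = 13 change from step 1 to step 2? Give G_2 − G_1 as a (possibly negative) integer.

(0) 13|_5 = 2·5 + 3 ↦ 2·6 + 3|_6 = 15 ⇒ 14
(1) 14|_6 = 2·6 + 2 ↦ 2·7 + 2|_7 = 16 ⇒ 15

1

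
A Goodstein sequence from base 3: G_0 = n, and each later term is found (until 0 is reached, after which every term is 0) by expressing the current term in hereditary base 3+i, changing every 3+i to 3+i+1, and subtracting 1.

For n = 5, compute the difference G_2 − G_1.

[0] 5 ≡ 3 + 2 (base 3). Lift 4: 6. −1: 5.
[1] 5 ≡ 4 + 1 (base 4). Lift 5: 6. −1: 5.

0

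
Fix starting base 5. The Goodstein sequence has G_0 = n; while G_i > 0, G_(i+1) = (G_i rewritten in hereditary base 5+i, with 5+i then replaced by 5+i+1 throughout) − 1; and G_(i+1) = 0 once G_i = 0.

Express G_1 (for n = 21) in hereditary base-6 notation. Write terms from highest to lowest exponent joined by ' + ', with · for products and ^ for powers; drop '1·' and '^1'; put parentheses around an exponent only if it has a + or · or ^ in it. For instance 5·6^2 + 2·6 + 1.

step 0: 21 = 4·5 + 1; sub 6 for 5: 4·6 + 1; = 25; G_1 = 25−1 = 24
step 1: 24 = 4·6; sub 7 for 6: 4·7; = 28; G_2 = 28−1 = 27

4·6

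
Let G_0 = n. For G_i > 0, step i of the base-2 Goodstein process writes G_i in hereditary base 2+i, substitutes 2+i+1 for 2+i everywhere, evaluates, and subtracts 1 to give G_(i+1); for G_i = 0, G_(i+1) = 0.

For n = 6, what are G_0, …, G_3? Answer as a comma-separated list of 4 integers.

6, 29, 257, 3125

G_0=6  [base 2] 2^2 + 2  →[2↦3]→  3^3 + 3 = 30  −1 ⇒ G_1=29
G_1=29  [base 3] 3^3 + 2  →[3↦4]→  4^4 + 2 = 258  −1 ⇒ G_2=257
G_2=257  [base 4] 4^4 + 1  →[4↦5]→  5^5 + 1 = 3126  −1 ⇒ G_3=3125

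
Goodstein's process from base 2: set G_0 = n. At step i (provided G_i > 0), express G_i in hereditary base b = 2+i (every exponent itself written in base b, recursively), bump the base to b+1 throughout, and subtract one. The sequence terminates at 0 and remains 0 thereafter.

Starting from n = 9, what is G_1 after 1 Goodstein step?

81

9 —HB2→ 2^(2 + 1) + 1 —bump→ 3^(3 + 1) + 1 = 82 —(−1)→ 81
81 —HB3→ 3^(3 + 1) —bump→ 4^(4 + 1) = 1024 —(−1)→ 1023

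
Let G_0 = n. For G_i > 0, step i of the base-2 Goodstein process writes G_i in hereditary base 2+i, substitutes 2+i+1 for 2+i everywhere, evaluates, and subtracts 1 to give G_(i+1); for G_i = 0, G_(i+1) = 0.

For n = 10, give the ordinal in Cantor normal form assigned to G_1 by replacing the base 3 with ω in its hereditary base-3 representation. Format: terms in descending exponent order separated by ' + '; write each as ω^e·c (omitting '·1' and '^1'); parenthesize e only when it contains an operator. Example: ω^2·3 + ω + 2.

i=0: 10 = 2^(2 + 1) + 2 (b=2); 2→3: 3^(3 + 1) + 3 = 84; 84−1 = 83
i=1: 83 = 3^(3 + 1) + 2 (b=3); 3→4: 4^(4 + 1) + 2 = 1026; 1026−1 = 1025

ω^(ω + 1) + 2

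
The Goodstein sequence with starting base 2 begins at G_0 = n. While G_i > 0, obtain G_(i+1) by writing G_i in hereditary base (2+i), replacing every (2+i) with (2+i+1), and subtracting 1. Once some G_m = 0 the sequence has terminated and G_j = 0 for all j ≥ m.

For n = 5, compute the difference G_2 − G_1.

5 —HB2→ 2^2 + 1 —bump→ 3^3 + 1 = 28 —(−1)→ 27
27 —HB3→ 3^3 —bump→ 4^4 = 256 —(−1)→ 255

228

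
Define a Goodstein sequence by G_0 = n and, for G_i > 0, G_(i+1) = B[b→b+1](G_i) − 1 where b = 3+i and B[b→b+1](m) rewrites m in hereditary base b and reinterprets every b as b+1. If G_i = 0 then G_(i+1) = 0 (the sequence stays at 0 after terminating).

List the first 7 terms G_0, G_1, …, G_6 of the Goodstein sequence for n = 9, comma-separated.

9, 15, 17, 19, 21, 23, 24

9 —HB3→ 3^2 —bump→ 4^2 = 16 —(−1)→ 15
15 —HB4→ 3·4 + 3 —bump→ 3·5 + 3 = 18 —(−1)→ 17
17 —HB5→ 3·5 + 2 —bump→ 3·6 + 2 = 20 —(−1)→ 19
19 —HB6→ 3·6 + 1 —bump→ 3·7 + 1 = 22 —(−1)→ 21
21 —HB7→ 3·7 —bump→ 3·8 = 24 —(−1)→ 23
23 —HB8→ 2·8 + 7 —bump→ 2·9 + 7 = 25 —(−1)→ 24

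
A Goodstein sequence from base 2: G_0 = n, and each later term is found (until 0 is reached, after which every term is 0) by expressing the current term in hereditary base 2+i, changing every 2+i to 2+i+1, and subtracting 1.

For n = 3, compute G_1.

i=0: 3 = 2 + 1 (b=2); 2→3: 3 + 1 = 4; 4−1 = 3
i=1: 3 = 3 (b=3); 3→4: 4 = 4; 4−1 = 3

3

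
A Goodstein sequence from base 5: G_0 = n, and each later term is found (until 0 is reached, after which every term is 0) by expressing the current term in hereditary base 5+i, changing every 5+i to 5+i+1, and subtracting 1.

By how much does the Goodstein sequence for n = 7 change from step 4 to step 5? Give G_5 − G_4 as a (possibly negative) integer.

G_0=7  [base 5] 5 + 2  →[5↦6]→  6 + 2 = 8  −1 ⇒ G_1=7
G_1=7  [base 6] 6 + 1  →[6↦7]→  7 + 1 = 8  −1 ⇒ G_2=7
G_2=7  [base 7] 7  →[7↦8]→  8 = 8  −1 ⇒ G_3=7
G_3=7  [base 8] 7  →[8↦9]→  7 = 7  −1 ⇒ G_4=6
G_4=6  [base 9] 6  →[9↦10]→  6 = 6  −1 ⇒ G_5=5

-1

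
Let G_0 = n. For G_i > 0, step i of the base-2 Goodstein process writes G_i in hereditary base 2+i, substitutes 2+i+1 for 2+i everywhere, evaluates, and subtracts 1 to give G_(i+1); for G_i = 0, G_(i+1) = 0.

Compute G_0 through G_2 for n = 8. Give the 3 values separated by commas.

8, 80, 553

G_0=8  [base 2] 2^(2 + 1)  →[2↦3]→  3^(3 + 1) = 81  −1 ⇒ G_1=80
G_1=80  [base 3] 2·3^3 + 2·3^2 + 2·3 + 2  →[3↦4]→  2·4^4 + 2·4^2 + 2·4 + 2 = 554  −1 ⇒ G_2=553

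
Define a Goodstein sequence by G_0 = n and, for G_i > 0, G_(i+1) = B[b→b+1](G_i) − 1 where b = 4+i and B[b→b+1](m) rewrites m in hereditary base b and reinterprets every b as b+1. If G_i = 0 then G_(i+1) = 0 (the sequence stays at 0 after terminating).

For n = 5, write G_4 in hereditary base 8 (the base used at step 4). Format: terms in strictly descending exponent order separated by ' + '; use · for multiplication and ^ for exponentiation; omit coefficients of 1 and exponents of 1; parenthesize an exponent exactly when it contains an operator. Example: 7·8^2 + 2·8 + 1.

3

i=0: 5 = 4 + 1 (b=4); 4→5: 5 + 1 = 6; 6−1 = 5
i=1: 5 = 5 (b=5); 5→6: 6 = 6; 6−1 = 5
i=2: 5 = 5 (b=6); 6→7: 5 = 5; 5−1 = 4
i=3: 4 = 4 (b=7); 7→8: 4 = 4; 4−1 = 3
i=4: 3 = 3 (b=8); 8→9: 3 = 3; 3−1 = 2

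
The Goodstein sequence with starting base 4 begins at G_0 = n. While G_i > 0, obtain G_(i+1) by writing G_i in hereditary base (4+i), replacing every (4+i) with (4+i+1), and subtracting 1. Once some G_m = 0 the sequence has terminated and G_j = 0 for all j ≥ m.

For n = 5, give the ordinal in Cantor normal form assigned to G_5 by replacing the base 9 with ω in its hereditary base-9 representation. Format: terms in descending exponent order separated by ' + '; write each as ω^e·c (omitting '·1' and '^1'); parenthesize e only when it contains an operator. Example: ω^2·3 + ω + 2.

2

(0) 5|_4 = 4 + 1 ↦ 5 + 1|_5 = 6 ⇒ 5
(1) 5|_5 = 5 ↦ 6|_6 = 6 ⇒ 5
(2) 5|_6 = 5 ↦ 5|_7 = 5 ⇒ 4
(3) 4|_7 = 4 ↦ 4|_8 = 4 ⇒ 3
(4) 3|_8 = 3 ↦ 3|_9 = 3 ⇒ 2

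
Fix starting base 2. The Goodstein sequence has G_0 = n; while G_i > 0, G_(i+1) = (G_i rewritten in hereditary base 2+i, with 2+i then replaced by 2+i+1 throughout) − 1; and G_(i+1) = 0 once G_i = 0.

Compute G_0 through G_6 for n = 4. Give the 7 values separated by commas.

G_0 = 4. HB_2(4) = 2^2. Bump = 27. G_1 = 26.
G_1 = 26. HB_3(26) = 2·3^2 + 2·3 + 2. Bump = 42. G_2 = 41.
G_2 = 41. HB_4(41) = 2·4^2 + 2·4 + 1. Bump = 61. G_3 = 60.
G_3 = 60. HB_5(60) = 2·5^2 + 2·5. Bump = 84. G_4 = 83.
G_4 = 83. HB_6(83) = 2·6^2 + 6 + 5. Bump = 110. G_5 = 109.
G_5 = 109. HB_7(109) = 2·7^2 + 7 + 4. Bump = 140. G_6 = 139.

4, 26, 41, 60, 83, 109, 139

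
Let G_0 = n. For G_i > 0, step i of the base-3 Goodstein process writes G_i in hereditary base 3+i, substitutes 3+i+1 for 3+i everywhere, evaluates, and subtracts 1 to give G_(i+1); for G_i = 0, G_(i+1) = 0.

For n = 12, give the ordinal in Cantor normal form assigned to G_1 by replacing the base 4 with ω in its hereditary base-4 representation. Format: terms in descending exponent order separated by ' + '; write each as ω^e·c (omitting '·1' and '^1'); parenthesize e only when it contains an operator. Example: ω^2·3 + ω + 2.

ω^2 + 3

G_0 = 12. HB_3(12) = 3^2 + 3. Bump = 20. G_1 = 19.
G_1 = 19. HB_4(19) = 4^2 + 3. Bump = 28. G_2 = 27.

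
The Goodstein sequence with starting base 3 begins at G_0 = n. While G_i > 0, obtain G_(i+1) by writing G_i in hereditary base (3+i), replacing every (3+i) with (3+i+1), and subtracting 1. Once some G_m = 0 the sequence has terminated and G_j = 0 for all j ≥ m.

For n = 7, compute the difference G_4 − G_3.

G_0 = 7. HB_3(7) = 2·3 + 1. Bump = 9. G_1 = 8.
G_1 = 8. HB_4(8) = 2·4. Bump = 10. G_2 = 9.
G_2 = 9. HB_5(9) = 5 + 4. Bump = 10. G_3 = 9.
G_3 = 9. HB_6(9) = 6 + 3. Bump = 10. G_4 = 9.

0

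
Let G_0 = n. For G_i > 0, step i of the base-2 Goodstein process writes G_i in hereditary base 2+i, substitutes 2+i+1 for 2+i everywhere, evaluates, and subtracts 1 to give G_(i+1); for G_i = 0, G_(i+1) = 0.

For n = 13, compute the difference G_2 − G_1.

G_0 = 13. HB_2(13) = 2^(2 + 1) + 2^2 + 1. Bump = 109. G_1 = 108.
G_1 = 108. HB_3(108) = 3^(3 + 1) + 3^3. Bump = 1280. G_2 = 1279.

1171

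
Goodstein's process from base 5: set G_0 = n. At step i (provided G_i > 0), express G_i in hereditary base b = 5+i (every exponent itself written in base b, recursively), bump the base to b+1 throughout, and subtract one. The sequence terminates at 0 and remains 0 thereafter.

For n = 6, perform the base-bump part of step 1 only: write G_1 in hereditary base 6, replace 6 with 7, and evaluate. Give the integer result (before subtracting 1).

step 0: 6 = 5 + 1; sub 6 for 5: 6 + 1; = 7; G_1 = 7−1 = 6
step 1: 6 = 6; sub 7 for 6: 7; = 7; G_2 = 7−1 = 6

7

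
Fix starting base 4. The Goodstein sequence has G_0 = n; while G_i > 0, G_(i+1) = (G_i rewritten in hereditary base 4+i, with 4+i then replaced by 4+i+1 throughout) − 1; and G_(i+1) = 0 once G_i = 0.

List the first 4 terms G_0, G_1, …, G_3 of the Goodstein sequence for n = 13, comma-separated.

G_0=13  [base 4] 3·4 + 1  →[4↦5]→  3·5 + 1 = 16  −1 ⇒ G_1=15
G_1=15  [base 5] 3·5  →[5↦6]→  3·6 = 18  −1 ⇒ G_2=17
G_2=17  [base 6] 2·6 + 5  →[6↦7]→  2·7 + 5 = 19  −1 ⇒ G_3=18

13, 15, 17, 18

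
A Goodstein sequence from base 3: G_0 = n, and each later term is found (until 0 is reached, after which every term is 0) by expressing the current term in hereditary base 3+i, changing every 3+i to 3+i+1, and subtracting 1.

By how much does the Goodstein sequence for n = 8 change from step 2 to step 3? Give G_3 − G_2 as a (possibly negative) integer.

1

G_0=8  [base 3] 2·3 + 2  →[3↦4]→  2·4 + 2 = 10  −1 ⇒ G_1=9
G_1=9  [base 4] 2·4 + 1  →[4↦5]→  2·5 + 1 = 11  −1 ⇒ G_2=10
G_2=10  [base 5] 2·5  →[5↦6]→  2·6 = 12  −1 ⇒ G_3=11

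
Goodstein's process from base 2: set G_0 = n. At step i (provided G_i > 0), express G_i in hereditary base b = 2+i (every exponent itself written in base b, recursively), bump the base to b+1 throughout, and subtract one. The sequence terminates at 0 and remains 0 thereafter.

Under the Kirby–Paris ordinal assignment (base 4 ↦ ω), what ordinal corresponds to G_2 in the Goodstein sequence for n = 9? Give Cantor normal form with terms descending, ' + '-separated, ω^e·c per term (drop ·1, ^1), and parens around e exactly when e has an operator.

base 2: 9 = 2^(2 + 1) + 1; at 3: 3^(3 + 1) + 1 = 82; next = 81
base 3: 81 = 3^(3 + 1); at 4: 4^(4 + 1) = 1024; next = 1023
base 4: 1023 = 3·4^4 + 3·4^3 + 3·4^2 + 3·4 + 3; at 5: 3·5^5 + 3·5^3 + 3·5^2 + 3·5 + 3 = 9843; next = 9842

ω^ω·3 + ω^3·3 + ω^2·3 + ω·3 + 3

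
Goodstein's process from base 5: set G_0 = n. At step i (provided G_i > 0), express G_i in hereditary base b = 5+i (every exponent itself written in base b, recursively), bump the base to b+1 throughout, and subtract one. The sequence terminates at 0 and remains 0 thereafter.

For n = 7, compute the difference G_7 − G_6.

(0) 7|_5 = 5 + 2 ↦ 6 + 2|_6 = 8 ⇒ 7
(1) 7|_6 = 6 + 1 ↦ 7 + 1|_7 = 8 ⇒ 7
(2) 7|_7 = 7 ↦ 8|_8 = 8 ⇒ 7
(3) 7|_8 = 7 ↦ 7|_9 = 7 ⇒ 6
(4) 6|_9 = 6 ↦ 6|_10 = 6 ⇒ 5
(5) 5|_10 = 5 ↦ 5|_11 = 5 ⇒ 4
(6) 4|_11 = 4 ↦ 4|_12 = 4 ⇒ 3

-1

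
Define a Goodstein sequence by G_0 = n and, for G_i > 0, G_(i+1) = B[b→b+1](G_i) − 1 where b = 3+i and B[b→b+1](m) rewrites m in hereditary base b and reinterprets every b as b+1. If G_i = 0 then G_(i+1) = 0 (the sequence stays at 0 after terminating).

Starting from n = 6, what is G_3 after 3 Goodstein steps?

7

6 —HB3→ 2·3 —bump→ 2·4 = 8 —(−1)→ 7
7 —HB4→ 4 + 3 —bump→ 5 + 3 = 8 —(−1)→ 7
7 —HB5→ 5 + 2 —bump→ 6 + 2 = 8 —(−1)→ 7
7 —HB6→ 6 + 1 —bump→ 7 + 1 = 8 —(−1)→ 7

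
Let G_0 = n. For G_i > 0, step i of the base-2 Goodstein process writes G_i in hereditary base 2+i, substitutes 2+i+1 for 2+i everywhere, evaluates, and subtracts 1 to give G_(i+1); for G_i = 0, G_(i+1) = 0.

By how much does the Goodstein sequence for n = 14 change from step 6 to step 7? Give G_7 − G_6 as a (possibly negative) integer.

3352711577

step 0: 14 = 2^(2 + 1) + 2^2 + 2; sub 3 for 2: 3^(3 + 1) + 3^3 + 3; = 111; G_1 = 111−1 = 110
step 1: 110 = 3^(3 + 1) + 3^3 + 2; sub 4 for 3: 4^(4 + 1) + 4^4 + 2; = 1282; G_2 = 1282−1 = 1281
step 2: 1281 = 4^(4 + 1) + 4^4 + 1; sub 5 for 4: 5^(5 + 1) + 5^5 + 1; = 18751; G_3 = 18751−1 = 18750
step 3: 18750 = 5^(5 + 1) + 5^5; sub 6 for 5: 6^(6 + 1) + 6^6; = 326592; G_4 = 326592−1 = 326591
step 4: 326591 = 6^(6 + 1) + 5·6^5 + 5·6^4 + 5·6^3 + 5·6^2 + 5·6 + 5; sub 7 for 6: 7^(7 + 1) + 5·7^5 + 5·7^4 + 5·7^3 + 5·7^2 + 5·7 + 5; = 5862841; G_5 = 5862841−1 = 5862840
step 5: 5862840 = 7^(7 + 1) + 5·7^5 + 5·7^4 + 5·7^3 + 5·7^2 + 5·7 + 4; sub 8 for 7: 8^(8 + 1) + 5·8^5 + 5·8^4 + 5·8^3 + 5·8^2 + 5·8 + 4; = 134404972; G_6 = 134404972−1 = 134404971
step 6: 134404971 = 8^(8 + 1) + 5·8^5 + 5·8^4 + 5·8^3 + 5·8^2 + 5·8 + 3; sub 9 for 8: 9^(9 + 1) + 5·9^5 + 5·9^4 + 5·9^3 + 5·9^2 + 5·9 + 3; = 3487116549; G_7 = 3487116549−1 = 3487116548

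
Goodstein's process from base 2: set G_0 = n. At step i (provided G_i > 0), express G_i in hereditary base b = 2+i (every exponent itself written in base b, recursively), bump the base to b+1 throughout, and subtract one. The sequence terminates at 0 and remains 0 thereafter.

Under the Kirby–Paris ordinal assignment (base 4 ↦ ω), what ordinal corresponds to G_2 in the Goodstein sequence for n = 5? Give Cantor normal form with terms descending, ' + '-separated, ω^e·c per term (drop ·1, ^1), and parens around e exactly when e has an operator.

(0) 5|_2 = 2^2 + 1 ↦ 3^3 + 1|_3 = 28 ⇒ 27
(1) 27|_3 = 3^3 ↦ 4^4|_4 = 256 ⇒ 255
(2) 255|_4 = 3·4^3 + 3·4^2 + 3·4 + 3 ↦ 3·5^3 + 3·5^2 + 3·5 + 3|_5 = 468 ⇒ 467

ω^3·3 + ω^2·3 + ω·3 + 3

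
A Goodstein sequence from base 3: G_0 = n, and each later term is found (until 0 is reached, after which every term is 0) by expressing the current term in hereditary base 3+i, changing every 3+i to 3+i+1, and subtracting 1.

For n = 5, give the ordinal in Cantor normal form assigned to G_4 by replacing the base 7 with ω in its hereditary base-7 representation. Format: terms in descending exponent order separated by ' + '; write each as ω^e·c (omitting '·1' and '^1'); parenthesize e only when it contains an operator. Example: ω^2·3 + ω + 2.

G_0 = 5. HB_3(5) = 3 + 2. Bump = 6. G_1 = 5.
G_1 = 5. HB_4(5) = 4 + 1. Bump = 6. G_2 = 5.
G_2 = 5. HB_5(5) = 5. Bump = 6. G_3 = 5.
G_3 = 5. HB_6(5) = 5. Bump = 5. G_4 = 4.
G_4 = 4. HB_7(4) = 4. Bump = 4. G_5 = 3.

4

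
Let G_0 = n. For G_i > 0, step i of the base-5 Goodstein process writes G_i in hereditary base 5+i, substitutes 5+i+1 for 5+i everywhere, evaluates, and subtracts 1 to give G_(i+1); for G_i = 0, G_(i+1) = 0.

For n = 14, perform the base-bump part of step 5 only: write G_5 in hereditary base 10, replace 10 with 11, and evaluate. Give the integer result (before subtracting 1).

20

(0) 14|_5 = 2·5 + 4 ↦ 2·6 + 4|_6 = 16 ⇒ 15
(1) 15|_6 = 2·6 + 3 ↦ 2·7 + 3|_7 = 17 ⇒ 16
(2) 16|_7 = 2·7 + 2 ↦ 2·8 + 2|_8 = 18 ⇒ 17
(3) 17|_8 = 2·8 + 1 ↦ 2·9 + 1|_9 = 19 ⇒ 18
(4) 18|_9 = 2·9 ↦ 2·10|_10 = 20 ⇒ 19
(5) 19|_10 = 10 + 9 ↦ 11 + 9|_11 = 20 ⇒ 19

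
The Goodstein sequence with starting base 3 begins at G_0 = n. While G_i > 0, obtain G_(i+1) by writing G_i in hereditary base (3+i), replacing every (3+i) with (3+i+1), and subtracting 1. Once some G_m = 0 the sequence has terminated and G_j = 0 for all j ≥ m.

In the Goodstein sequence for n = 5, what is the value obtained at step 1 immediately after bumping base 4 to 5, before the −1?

base 3: 5 = 3 + 2; at 4: 4 + 2 = 6; next = 5
base 4: 5 = 4 + 1; at 5: 5 + 1 = 6; next = 5

6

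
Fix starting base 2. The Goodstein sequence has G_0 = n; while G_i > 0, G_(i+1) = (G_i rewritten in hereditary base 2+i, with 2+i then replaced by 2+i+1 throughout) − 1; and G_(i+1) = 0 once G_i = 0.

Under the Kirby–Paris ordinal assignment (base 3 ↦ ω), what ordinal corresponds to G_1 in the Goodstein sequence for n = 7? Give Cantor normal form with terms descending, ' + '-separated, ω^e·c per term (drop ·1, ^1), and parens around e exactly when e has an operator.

ω^ω + ω

G_0=7  [base 2] 2^2 + 2 + 1  →[2↦3]→  3^3 + 3 + 1 = 31  −1 ⇒ G_1=30
G_1=30  [base 3] 3^3 + 3  →[3↦4]→  4^4 + 4 = 260  −1 ⇒ G_2=259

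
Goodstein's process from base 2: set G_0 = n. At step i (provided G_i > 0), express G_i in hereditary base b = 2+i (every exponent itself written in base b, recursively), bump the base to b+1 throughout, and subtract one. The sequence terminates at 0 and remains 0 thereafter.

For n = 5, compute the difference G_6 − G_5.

554

G_0=5  [base 2] 2^2 + 1  →[2↦3]→  3^3 + 1 = 28  −1 ⇒ G_1=27
G_1=27  [base 3] 3^3  →[3↦4]→  4^4 = 256  −1 ⇒ G_2=255
G_2=255  [base 4] 3·4^3 + 3·4^2 + 3·4 + 3  →[4↦5]→  3·5^3 + 3·5^2 + 3·5 + 3 = 468  −1 ⇒ G_3=467
G_3=467  [base 5] 3·5^3 + 3·5^2 + 3·5 + 2  →[5↦6]→  3·6^3 + 3·6^2 + 3·6 + 2 = 776  −1 ⇒ G_4=775
G_4=775  [base 6] 3·6^3 + 3·6^2 + 3·6 + 1  →[6↦7]→  3·7^3 + 3·7^2 + 3·7 + 1 = 1198  −1 ⇒ G_5=1197
G_5=1197  [base 7] 3·7^3 + 3·7^2 + 3·7  →[7↦8]→  3·8^3 + 3·8^2 + 3·8 = 1752  −1 ⇒ G_6=1751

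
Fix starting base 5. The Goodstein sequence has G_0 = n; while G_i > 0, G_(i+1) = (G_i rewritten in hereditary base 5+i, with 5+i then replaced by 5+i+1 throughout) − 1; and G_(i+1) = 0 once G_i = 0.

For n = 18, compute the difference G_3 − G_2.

G_0=18  [base 5] 3·5 + 3  →[5↦6]→  3·6 + 3 = 21  −1 ⇒ G_1=20
G_1=20  [base 6] 3·6 + 2  →[6↦7]→  3·7 + 2 = 23  −1 ⇒ G_2=22
G_2=22  [base 7] 3·7 + 1  →[7↦8]→  3·8 + 1 = 25  −1 ⇒ G_3=24

2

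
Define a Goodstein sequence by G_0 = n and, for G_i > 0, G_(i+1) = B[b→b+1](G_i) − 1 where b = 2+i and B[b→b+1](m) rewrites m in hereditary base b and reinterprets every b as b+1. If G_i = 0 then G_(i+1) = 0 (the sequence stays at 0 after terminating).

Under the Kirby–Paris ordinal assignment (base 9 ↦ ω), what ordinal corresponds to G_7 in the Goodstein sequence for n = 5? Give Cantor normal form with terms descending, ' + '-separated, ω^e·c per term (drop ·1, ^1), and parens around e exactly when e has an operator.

ω^3·3 + ω^2·3 + ω·2 + 6

step 0: 5 = 2^2 + 1; sub 3 for 2: 3^3 + 1; = 28; G_1 = 28−1 = 27
step 1: 27 = 3^3; sub 4 for 3: 4^4; = 256; G_2 = 256−1 = 255
step 2: 255 = 3·4^3 + 3·4^2 + 3·4 + 3; sub 5 for 4: 3·5^3 + 3·5^2 + 3·5 + 3; = 468; G_3 = 468−1 = 467
step 3: 467 = 3·5^3 + 3·5^2 + 3·5 + 2; sub 6 for 5: 3·6^3 + 3·6^2 + 3·6 + 2; = 776; G_4 = 776−1 = 775
step 4: 775 = 3·6^3 + 3·6^2 + 3·6 + 1; sub 7 for 6: 3·7^3 + 3·7^2 + 3·7 + 1; = 1198; G_5 = 1198−1 = 1197
step 5: 1197 = 3·7^3 + 3·7^2 + 3·7; sub 8 for 7: 3·8^3 + 3·8^2 + 3·8; = 1752; G_6 = 1752−1 = 1751
step 6: 1751 = 3·8^3 + 3·8^2 + 2·8 + 7; sub 9 for 8: 3·9^3 + 3·9^2 + 2·9 + 7; = 2455; G_7 = 2455−1 = 2454
step 7: 2454 = 3·9^3 + 3·9^2 + 2·9 + 6; sub 10 for 9: 3·10^3 + 3·10^2 + 2·10 + 6; = 3326; G_8 = 3326−1 = 3325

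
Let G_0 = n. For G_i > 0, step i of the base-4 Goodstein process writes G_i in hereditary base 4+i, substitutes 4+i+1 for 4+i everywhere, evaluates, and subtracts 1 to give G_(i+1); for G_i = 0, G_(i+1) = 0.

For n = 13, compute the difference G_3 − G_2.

G_0 = 13. HB_4(13) = 3·4 + 1. Bump = 16. G_1 = 15.
G_1 = 15. HB_5(15) = 3·5. Bump = 18. G_2 = 17.
G_2 = 17. HB_6(17) = 2·6 + 5. Bump = 19. G_3 = 18.

1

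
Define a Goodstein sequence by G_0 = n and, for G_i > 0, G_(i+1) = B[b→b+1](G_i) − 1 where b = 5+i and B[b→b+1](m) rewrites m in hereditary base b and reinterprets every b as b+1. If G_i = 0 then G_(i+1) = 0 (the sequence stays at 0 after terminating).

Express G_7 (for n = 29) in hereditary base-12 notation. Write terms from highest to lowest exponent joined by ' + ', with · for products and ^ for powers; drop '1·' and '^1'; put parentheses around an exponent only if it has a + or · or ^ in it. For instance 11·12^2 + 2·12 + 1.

9·12 + 7

base 5: 29 = 5^2 + 4; at 6: 6^2 + 4 = 40; next = 39
base 6: 39 = 6^2 + 3; at 7: 7^2 + 3 = 52; next = 51
base 7: 51 = 7^2 + 2; at 8: 8^2 + 2 = 66; next = 65
base 8: 65 = 8^2 + 1; at 9: 9^2 + 1 = 82; next = 81
base 9: 81 = 9^2; at 10: 10^2 = 100; next = 99
base 10: 99 = 9·10 + 9; at 11: 9·11 + 9 = 108; next = 107
base 11: 107 = 9·11 + 8; at 12: 9·12 + 8 = 116; next = 115
base 12: 115 = 9·12 + 7; at 13: 9·13 + 7 = 124; next = 123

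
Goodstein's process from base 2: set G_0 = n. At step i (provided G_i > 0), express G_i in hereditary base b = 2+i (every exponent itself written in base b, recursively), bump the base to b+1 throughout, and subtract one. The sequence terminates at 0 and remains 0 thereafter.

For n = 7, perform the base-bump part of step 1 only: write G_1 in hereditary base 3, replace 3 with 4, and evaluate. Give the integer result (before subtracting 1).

260

(0) 7|_2 = 2^2 + 2 + 1 ↦ 3^3 + 3 + 1|_3 = 31 ⇒ 30
(1) 30|_3 = 3^3 + 3 ↦ 4^4 + 4|_4 = 260 ⇒ 259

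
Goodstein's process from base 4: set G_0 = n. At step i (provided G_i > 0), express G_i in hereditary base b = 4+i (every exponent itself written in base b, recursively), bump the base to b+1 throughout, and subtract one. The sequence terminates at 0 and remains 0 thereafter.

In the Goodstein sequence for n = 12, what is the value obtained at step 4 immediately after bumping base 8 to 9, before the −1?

19

(0) 12|_4 = 3·4 ↦ 3·5|_5 = 15 ⇒ 14
(1) 14|_5 = 2·5 + 4 ↦ 2·6 + 4|_6 = 16 ⇒ 15
(2) 15|_6 = 2·6 + 3 ↦ 2·7 + 3|_7 = 17 ⇒ 16
(3) 16|_7 = 2·7 + 2 ↦ 2·8 + 2|_8 = 18 ⇒ 17
(4) 17|_8 = 2·8 + 1 ↦ 2·9 + 1|_9 = 19 ⇒ 18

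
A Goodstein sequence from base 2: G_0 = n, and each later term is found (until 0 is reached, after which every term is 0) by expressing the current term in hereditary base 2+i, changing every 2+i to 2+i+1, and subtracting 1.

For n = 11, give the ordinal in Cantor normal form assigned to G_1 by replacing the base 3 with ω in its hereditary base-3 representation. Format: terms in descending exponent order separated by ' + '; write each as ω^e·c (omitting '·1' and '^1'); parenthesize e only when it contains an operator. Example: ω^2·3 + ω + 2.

base 2: 11 = 2^(2 + 1) + 2 + 1; at 3: 3^(3 + 1) + 3 + 1 = 85; next = 84
base 3: 84 = 3^(3 + 1) + 3; at 4: 4^(4 + 1) + 4 = 1028; next = 1027

ω^(ω + 1) + ω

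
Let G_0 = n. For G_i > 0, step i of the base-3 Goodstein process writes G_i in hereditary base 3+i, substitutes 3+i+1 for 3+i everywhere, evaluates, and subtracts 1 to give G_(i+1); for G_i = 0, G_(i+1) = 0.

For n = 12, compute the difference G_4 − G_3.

base 3: 12 = 3^2 + 3; at 4: 4^2 + 4 = 20; next = 19
base 4: 19 = 4^2 + 3; at 5: 5^2 + 3 = 28; next = 27
base 5: 27 = 5^2 + 2; at 6: 6^2 + 2 = 38; next = 37
base 6: 37 = 6^2 + 1; at 7: 7^2 + 1 = 50; next = 49

12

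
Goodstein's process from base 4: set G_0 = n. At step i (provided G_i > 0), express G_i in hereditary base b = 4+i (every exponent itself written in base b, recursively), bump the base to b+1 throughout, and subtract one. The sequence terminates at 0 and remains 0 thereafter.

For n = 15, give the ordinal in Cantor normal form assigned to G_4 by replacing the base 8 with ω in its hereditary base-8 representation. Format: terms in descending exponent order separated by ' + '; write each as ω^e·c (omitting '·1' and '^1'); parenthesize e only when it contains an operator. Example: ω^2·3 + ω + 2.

(0) 15|_4 = 3·4 + 3 ↦ 3·5 + 3|_5 = 18 ⇒ 17
(1) 17|_5 = 3·5 + 2 ↦ 3·6 + 2|_6 = 20 ⇒ 19
(2) 19|_6 = 3·6 + 1 ↦ 3·7 + 1|_7 = 22 ⇒ 21
(3) 21|_7 = 3·7 ↦ 3·8|_8 = 24 ⇒ 23
(4) 23|_8 = 2·8 + 7 ↦ 2·9 + 7|_9 = 25 ⇒ 24

ω·2 + 7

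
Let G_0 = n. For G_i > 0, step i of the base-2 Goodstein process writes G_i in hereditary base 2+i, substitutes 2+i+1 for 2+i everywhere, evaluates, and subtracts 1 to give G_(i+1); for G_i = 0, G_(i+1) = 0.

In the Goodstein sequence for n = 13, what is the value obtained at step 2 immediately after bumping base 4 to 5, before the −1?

step 0: 13 = 2^(2 + 1) + 2^2 + 1; sub 3 for 2: 3^(3 + 1) + 3^3 + 1; = 109; G_1 = 109−1 = 108
step 1: 108 = 3^(3 + 1) + 3^3; sub 4 for 3: 4^(4 + 1) + 4^4; = 1280; G_2 = 1280−1 = 1279
step 2: 1279 = 4^(4 + 1) + 3·4^3 + 3·4^2 + 3·4 + 3; sub 5 for 4: 5^(5 + 1) + 3·5^3 + 3·5^2 + 3·5 + 3; = 16093; G_3 = 16093−1 = 16092

16093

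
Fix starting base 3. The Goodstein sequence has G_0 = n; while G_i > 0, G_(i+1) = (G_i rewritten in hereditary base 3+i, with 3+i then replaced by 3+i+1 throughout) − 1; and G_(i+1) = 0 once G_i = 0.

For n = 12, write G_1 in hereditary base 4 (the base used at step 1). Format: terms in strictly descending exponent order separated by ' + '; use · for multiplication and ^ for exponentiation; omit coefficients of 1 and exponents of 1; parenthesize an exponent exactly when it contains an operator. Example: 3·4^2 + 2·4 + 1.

4^2 + 3

G_0=12  [base 3] 3^2 + 3  →[3↦4]→  4^2 + 4 = 20  −1 ⇒ G_1=19
G_1=19  [base 4] 4^2 + 3  →[4↦5]→  5^2 + 3 = 28  −1 ⇒ G_2=27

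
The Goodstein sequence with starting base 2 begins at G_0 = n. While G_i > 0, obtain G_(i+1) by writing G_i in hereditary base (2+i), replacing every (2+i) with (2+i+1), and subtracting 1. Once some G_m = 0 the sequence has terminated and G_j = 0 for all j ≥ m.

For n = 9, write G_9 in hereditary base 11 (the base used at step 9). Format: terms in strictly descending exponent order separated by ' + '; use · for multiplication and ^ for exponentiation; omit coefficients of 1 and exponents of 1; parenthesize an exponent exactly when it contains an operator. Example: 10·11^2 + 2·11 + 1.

3·11^11 + 3·11^3 + 3·11^2 + 2·11 + 4

base 2: 9 = 2^(2 + 1) + 1; at 3: 3^(3 + 1) + 1 = 82; next = 81
base 3: 81 = 3^(3 + 1); at 4: 4^(4 + 1) = 1024; next = 1023
base 4: 1023 = 3·4^4 + 3·4^3 + 3·4^2 + 3·4 + 3; at 5: 3·5^5 + 3·5^3 + 3·5^2 + 3·5 + 3 = 9843; next = 9842
base 5: 9842 = 3·5^5 + 3·5^3 + 3·5^2 + 3·5 + 2; at 6: 3·6^6 + 3·6^3 + 3·6^2 + 3·6 + 2 = 140744; next = 140743
base 6: 140743 = 3·6^6 + 3·6^3 + 3·6^2 + 3·6 + 1; at 7: 3·7^7 + 3·7^3 + 3·7^2 + 3·7 + 1 = 2471827; next = 2471826
base 7: 2471826 = 3·7^7 + 3·7^3 + 3·7^2 + 3·7; at 8: 3·8^8 + 3·8^3 + 3·8^2 + 3·8 = 50333400; next = 50333399
base 8: 50333399 = 3·8^8 + 3·8^3 + 3·8^2 + 2·8 + 7; at 9: 3·9^9 + 3·9^3 + 3·9^2 + 2·9 + 7 = 1162263922; next = 1162263921
base 9: 1162263921 = 3·9^9 + 3·9^3 + 3·9^2 + 2·9 + 6; at 10: 3·10^10 + 3·10^3 + 3·10^2 + 2·10 + 6 = 30000003326; next = 30000003325
base 10: 30000003325 = 3·10^10 + 3·10^3 + 3·10^2 + 2·10 + 5; at 11: 3·11^11 + 3·11^3 + 3·11^2 + 2·11 + 5 = 855935016216; next = 855935016215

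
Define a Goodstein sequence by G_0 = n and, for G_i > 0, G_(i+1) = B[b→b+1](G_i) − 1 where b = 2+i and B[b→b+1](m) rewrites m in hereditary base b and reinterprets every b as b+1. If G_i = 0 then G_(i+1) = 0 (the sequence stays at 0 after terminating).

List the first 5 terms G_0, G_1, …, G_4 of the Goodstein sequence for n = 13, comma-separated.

13, 108, 1279, 16092, 280711

i=0: 13 = 2^(2 + 1) + 2^2 + 1 (b=2); 2→3: 3^(3 + 1) + 3^3 + 1 = 109; 109−1 = 108
i=1: 108 = 3^(3 + 1) + 3^3 (b=3); 3→4: 4^(4 + 1) + 4^4 = 1280; 1280−1 = 1279
i=2: 1279 = 4^(4 + 1) + 3·4^3 + 3·4^2 + 3·4 + 3 (b=4); 4→5: 5^(5 + 1) + 3·5^3 + 3·5^2 + 3·5 + 3 = 16093; 16093−1 = 16092
i=3: 16092 = 5^(5 + 1) + 3·5^3 + 3·5^2 + 3·5 + 2 (b=5); 5→6: 6^(6 + 1) + 3·6^3 + 3·6^2 + 3·6 + 2 = 280712; 280712−1 = 280711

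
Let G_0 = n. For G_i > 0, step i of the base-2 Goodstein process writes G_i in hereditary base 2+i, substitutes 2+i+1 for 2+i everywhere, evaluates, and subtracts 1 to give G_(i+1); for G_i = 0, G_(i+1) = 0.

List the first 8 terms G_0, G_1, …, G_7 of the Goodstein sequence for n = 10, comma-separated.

i=0: 10 = 2^(2 + 1) + 2 (b=2); 2→3: 3^(3 + 1) + 3 = 84; 84−1 = 83
i=1: 83 = 3^(3 + 1) + 2 (b=3); 3→4: 4^(4 + 1) + 2 = 1026; 1026−1 = 1025
i=2: 1025 = 4^(4 + 1) + 1 (b=4); 4→5: 5^(5 + 1) + 1 = 15626; 15626−1 = 15625
i=3: 15625 = 5^(5 + 1) (b=5); 5→6: 6^(6 + 1) = 279936; 279936−1 = 279935
i=4: 279935 = 5·6^6 + 5·6^5 + 5·6^4 + 5·6^3 + 5·6^2 + 5·6 + 5 (b=6); 6→7: 5·7^7 + 5·7^5 + 5·7^4 + 5·7^3 + 5·7^2 + 5·7 + 5 = 4215755; 4215755−1 = 4215754
i=5: 4215754 = 5·7^7 + 5·7^5 + 5·7^4 + 5·7^3 + 5·7^2 + 5·7 + 4 (b=7); 7→8: 5·8^8 + 5·8^5 + 5·8^4 + 5·8^3 + 5·8^2 + 5·8 + 4 = 84073324; 84073324−1 = 84073323
i=6: 84073323 = 5·8^8 + 5·8^5 + 5·8^4 + 5·8^3 + 5·8^2 + 5·8 + 3 (b=8); 8→9: 5·9^9 + 5·9^5 + 5·9^4 + 5·9^3 + 5·9^2 + 5·9 + 3 = 1937434593; 1937434593−1 = 1937434592

10, 83, 1025, 15625, 279935, 4215754, 84073323, 1937434592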